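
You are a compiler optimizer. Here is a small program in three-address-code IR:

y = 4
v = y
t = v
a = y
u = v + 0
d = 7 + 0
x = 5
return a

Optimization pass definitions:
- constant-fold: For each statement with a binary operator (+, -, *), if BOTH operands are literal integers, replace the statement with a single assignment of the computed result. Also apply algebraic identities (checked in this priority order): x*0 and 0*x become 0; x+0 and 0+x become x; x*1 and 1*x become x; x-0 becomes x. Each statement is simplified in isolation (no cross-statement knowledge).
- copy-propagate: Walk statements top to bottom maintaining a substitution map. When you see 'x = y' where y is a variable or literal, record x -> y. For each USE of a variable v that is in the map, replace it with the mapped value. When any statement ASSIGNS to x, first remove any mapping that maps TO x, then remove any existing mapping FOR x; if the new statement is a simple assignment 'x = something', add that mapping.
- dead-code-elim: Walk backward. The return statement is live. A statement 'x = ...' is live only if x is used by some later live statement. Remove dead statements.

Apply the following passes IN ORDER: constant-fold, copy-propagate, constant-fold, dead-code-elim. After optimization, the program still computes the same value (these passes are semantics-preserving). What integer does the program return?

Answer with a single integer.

Initial IR:
  y = 4
  v = y
  t = v
  a = y
  u = v + 0
  d = 7 + 0
  x = 5
  return a
After constant-fold (8 stmts):
  y = 4
  v = y
  t = v
  a = y
  u = v
  d = 7
  x = 5
  return a
After copy-propagate (8 stmts):
  y = 4
  v = 4
  t = 4
  a = 4
  u = 4
  d = 7
  x = 5
  return 4
After constant-fold (8 stmts):
  y = 4
  v = 4
  t = 4
  a = 4
  u = 4
  d = 7
  x = 5
  return 4
After dead-code-elim (1 stmts):
  return 4
Evaluate:
  y = 4  =>  y = 4
  v = y  =>  v = 4
  t = v  =>  t = 4
  a = y  =>  a = 4
  u = v + 0  =>  u = 4
  d = 7 + 0  =>  d = 7
  x = 5  =>  x = 5
  return a = 4

Answer: 4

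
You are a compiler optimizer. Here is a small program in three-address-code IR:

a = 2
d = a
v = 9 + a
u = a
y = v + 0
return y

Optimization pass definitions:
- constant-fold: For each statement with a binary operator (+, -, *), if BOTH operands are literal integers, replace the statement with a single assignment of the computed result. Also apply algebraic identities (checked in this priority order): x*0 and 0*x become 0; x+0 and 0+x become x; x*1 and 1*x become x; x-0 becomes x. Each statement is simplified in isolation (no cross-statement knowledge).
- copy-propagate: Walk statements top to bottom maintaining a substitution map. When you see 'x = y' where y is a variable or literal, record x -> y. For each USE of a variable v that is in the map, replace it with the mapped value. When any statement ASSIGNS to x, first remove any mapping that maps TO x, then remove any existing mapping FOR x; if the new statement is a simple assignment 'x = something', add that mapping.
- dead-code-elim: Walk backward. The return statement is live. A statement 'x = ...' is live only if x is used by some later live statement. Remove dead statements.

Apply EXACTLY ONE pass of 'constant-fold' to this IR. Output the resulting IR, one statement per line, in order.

Answer: a = 2
d = a
v = 9 + a
u = a
y = v
return y

Derivation:
Applying constant-fold statement-by-statement:
  [1] a = 2  (unchanged)
  [2] d = a  (unchanged)
  [3] v = 9 + a  (unchanged)
  [4] u = a  (unchanged)
  [5] y = v + 0  -> y = v
  [6] return y  (unchanged)
Result (6 stmts):
  a = 2
  d = a
  v = 9 + a
  u = a
  y = v
  return y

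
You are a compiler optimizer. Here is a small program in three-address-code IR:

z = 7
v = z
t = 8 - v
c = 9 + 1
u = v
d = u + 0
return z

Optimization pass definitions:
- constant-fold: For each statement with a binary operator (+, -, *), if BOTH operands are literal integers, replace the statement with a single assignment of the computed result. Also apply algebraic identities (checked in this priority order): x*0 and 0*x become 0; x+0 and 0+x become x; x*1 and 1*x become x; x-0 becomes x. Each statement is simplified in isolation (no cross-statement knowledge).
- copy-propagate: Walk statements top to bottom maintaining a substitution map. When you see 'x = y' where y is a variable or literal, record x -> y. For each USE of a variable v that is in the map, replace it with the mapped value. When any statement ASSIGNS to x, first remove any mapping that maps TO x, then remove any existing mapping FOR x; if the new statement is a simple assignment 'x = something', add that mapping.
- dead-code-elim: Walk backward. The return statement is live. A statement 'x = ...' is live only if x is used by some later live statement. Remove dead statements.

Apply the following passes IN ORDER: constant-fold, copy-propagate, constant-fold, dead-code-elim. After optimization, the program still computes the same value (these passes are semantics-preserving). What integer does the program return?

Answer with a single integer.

Initial IR:
  z = 7
  v = z
  t = 8 - v
  c = 9 + 1
  u = v
  d = u + 0
  return z
After constant-fold (7 stmts):
  z = 7
  v = z
  t = 8 - v
  c = 10
  u = v
  d = u
  return z
After copy-propagate (7 stmts):
  z = 7
  v = 7
  t = 8 - 7
  c = 10
  u = 7
  d = 7
  return 7
After constant-fold (7 stmts):
  z = 7
  v = 7
  t = 1
  c = 10
  u = 7
  d = 7
  return 7
After dead-code-elim (1 stmts):
  return 7
Evaluate:
  z = 7  =>  z = 7
  v = z  =>  v = 7
  t = 8 - v  =>  t = 1
  c = 9 + 1  =>  c = 10
  u = v  =>  u = 7
  d = u + 0  =>  d = 7
  return z = 7

Answer: 7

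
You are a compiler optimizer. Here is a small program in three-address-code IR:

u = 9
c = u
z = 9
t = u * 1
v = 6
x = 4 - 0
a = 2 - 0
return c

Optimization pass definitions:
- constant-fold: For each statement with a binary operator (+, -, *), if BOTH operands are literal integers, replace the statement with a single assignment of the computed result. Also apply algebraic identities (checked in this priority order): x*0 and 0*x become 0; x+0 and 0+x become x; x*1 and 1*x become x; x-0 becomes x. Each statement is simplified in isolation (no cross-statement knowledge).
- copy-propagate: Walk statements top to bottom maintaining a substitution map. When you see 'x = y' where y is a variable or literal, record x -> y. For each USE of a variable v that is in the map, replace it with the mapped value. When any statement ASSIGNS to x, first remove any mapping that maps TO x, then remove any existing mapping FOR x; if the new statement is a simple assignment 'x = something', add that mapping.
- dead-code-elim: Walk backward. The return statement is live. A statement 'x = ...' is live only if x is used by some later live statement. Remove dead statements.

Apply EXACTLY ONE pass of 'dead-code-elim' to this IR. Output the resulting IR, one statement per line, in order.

Answer: u = 9
c = u
return c

Derivation:
Applying dead-code-elim statement-by-statement:
  [8] return c  -> KEEP (return); live=['c']
  [7] a = 2 - 0  -> DEAD (a not live)
  [6] x = 4 - 0  -> DEAD (x not live)
  [5] v = 6  -> DEAD (v not live)
  [4] t = u * 1  -> DEAD (t not live)
  [3] z = 9  -> DEAD (z not live)
  [2] c = u  -> KEEP; live=['u']
  [1] u = 9  -> KEEP; live=[]
Result (3 stmts):
  u = 9
  c = u
  return c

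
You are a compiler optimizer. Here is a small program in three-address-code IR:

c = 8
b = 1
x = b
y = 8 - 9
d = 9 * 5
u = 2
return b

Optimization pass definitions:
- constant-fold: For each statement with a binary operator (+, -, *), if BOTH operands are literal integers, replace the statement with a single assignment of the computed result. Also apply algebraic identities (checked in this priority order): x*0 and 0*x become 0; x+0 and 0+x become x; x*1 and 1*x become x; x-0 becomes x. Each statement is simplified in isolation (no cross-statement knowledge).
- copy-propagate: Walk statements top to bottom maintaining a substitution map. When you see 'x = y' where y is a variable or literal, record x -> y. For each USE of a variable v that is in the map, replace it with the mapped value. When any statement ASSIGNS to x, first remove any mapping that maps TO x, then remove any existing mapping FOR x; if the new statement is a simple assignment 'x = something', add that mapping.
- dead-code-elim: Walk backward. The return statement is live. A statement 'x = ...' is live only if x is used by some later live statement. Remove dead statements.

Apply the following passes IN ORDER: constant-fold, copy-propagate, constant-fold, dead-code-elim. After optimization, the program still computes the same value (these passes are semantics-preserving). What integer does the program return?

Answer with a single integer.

Initial IR:
  c = 8
  b = 1
  x = b
  y = 8 - 9
  d = 9 * 5
  u = 2
  return b
After constant-fold (7 stmts):
  c = 8
  b = 1
  x = b
  y = -1
  d = 45
  u = 2
  return b
After copy-propagate (7 stmts):
  c = 8
  b = 1
  x = 1
  y = -1
  d = 45
  u = 2
  return 1
After constant-fold (7 stmts):
  c = 8
  b = 1
  x = 1
  y = -1
  d = 45
  u = 2
  return 1
After dead-code-elim (1 stmts):
  return 1
Evaluate:
  c = 8  =>  c = 8
  b = 1  =>  b = 1
  x = b  =>  x = 1
  y = 8 - 9  =>  y = -1
  d = 9 * 5  =>  d = 45
  u = 2  =>  u = 2
  return b = 1

Answer: 1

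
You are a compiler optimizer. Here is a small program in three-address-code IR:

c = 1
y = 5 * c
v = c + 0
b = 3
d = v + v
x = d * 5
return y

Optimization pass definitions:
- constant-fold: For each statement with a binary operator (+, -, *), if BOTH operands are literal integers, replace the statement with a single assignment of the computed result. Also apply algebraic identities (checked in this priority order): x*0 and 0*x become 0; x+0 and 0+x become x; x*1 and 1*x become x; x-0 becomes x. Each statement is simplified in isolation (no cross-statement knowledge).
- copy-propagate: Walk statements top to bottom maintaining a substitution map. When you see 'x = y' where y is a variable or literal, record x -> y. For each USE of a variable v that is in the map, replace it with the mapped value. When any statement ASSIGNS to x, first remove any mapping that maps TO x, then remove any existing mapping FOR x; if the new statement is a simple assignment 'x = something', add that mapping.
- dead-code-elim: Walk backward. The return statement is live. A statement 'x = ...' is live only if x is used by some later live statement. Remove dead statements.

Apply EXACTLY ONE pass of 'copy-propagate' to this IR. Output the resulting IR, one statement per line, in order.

Answer: c = 1
y = 5 * 1
v = 1 + 0
b = 3
d = v + v
x = d * 5
return y

Derivation:
Applying copy-propagate statement-by-statement:
  [1] c = 1  (unchanged)
  [2] y = 5 * c  -> y = 5 * 1
  [3] v = c + 0  -> v = 1 + 0
  [4] b = 3  (unchanged)
  [5] d = v + v  (unchanged)
  [6] x = d * 5  (unchanged)
  [7] return y  (unchanged)
Result (7 stmts):
  c = 1
  y = 5 * 1
  v = 1 + 0
  b = 3
  d = v + v
  x = d * 5
  return y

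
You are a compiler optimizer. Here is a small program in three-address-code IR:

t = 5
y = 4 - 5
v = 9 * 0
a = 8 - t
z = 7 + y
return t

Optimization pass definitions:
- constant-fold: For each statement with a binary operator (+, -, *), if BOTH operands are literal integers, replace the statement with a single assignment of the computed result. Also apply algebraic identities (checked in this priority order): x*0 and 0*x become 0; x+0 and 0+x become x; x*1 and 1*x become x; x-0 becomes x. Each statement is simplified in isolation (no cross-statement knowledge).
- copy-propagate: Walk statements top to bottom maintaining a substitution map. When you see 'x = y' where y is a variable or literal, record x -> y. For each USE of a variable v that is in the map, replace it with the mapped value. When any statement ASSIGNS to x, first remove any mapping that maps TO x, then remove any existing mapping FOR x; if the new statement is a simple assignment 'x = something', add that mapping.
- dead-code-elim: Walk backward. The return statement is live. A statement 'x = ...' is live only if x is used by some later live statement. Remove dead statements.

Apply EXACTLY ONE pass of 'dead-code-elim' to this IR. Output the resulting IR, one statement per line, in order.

Applying dead-code-elim statement-by-statement:
  [6] return t  -> KEEP (return); live=['t']
  [5] z = 7 + y  -> DEAD (z not live)
  [4] a = 8 - t  -> DEAD (a not live)
  [3] v = 9 * 0  -> DEAD (v not live)
  [2] y = 4 - 5  -> DEAD (y not live)
  [1] t = 5  -> KEEP; live=[]
Result (2 stmts):
  t = 5
  return t

Answer: t = 5
return t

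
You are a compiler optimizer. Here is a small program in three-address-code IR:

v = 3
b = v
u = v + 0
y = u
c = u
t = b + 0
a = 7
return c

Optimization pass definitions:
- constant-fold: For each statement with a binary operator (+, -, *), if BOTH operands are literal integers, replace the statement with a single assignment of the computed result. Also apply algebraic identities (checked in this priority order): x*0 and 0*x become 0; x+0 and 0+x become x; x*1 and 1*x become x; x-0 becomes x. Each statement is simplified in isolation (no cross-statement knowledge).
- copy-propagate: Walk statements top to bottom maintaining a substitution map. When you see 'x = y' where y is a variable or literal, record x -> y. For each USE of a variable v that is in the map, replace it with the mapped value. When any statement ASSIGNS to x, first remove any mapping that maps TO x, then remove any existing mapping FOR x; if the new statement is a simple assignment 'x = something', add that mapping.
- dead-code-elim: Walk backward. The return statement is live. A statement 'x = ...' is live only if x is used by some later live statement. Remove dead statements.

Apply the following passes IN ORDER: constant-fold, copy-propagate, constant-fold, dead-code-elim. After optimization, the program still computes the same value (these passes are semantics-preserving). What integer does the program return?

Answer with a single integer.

Initial IR:
  v = 3
  b = v
  u = v + 0
  y = u
  c = u
  t = b + 0
  a = 7
  return c
After constant-fold (8 stmts):
  v = 3
  b = v
  u = v
  y = u
  c = u
  t = b
  a = 7
  return c
After copy-propagate (8 stmts):
  v = 3
  b = 3
  u = 3
  y = 3
  c = 3
  t = 3
  a = 7
  return 3
After constant-fold (8 stmts):
  v = 3
  b = 3
  u = 3
  y = 3
  c = 3
  t = 3
  a = 7
  return 3
After dead-code-elim (1 stmts):
  return 3
Evaluate:
  v = 3  =>  v = 3
  b = v  =>  b = 3
  u = v + 0  =>  u = 3
  y = u  =>  y = 3
  c = u  =>  c = 3
  t = b + 0  =>  t = 3
  a = 7  =>  a = 7
  return c = 3

Answer: 3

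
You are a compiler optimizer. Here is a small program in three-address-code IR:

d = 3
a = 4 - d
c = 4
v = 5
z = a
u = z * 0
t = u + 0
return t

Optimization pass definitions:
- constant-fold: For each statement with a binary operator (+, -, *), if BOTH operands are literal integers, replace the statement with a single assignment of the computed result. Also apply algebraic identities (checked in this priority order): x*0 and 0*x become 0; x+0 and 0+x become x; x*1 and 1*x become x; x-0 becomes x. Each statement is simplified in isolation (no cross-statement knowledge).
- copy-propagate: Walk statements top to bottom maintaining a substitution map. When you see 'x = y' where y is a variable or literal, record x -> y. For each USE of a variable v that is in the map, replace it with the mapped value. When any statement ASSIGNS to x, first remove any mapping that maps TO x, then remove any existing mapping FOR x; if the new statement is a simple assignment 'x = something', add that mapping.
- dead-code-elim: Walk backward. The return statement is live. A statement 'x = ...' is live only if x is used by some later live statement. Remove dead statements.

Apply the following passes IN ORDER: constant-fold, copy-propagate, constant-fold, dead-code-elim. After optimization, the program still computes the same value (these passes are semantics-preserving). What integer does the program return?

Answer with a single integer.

Answer: 0

Derivation:
Initial IR:
  d = 3
  a = 4 - d
  c = 4
  v = 5
  z = a
  u = z * 0
  t = u + 0
  return t
After constant-fold (8 stmts):
  d = 3
  a = 4 - d
  c = 4
  v = 5
  z = a
  u = 0
  t = u
  return t
After copy-propagate (8 stmts):
  d = 3
  a = 4 - 3
  c = 4
  v = 5
  z = a
  u = 0
  t = 0
  return 0
After constant-fold (8 stmts):
  d = 3
  a = 1
  c = 4
  v = 5
  z = a
  u = 0
  t = 0
  return 0
After dead-code-elim (1 stmts):
  return 0
Evaluate:
  d = 3  =>  d = 3
  a = 4 - d  =>  a = 1
  c = 4  =>  c = 4
  v = 5  =>  v = 5
  z = a  =>  z = 1
  u = z * 0  =>  u = 0
  t = u + 0  =>  t = 0
  return t = 0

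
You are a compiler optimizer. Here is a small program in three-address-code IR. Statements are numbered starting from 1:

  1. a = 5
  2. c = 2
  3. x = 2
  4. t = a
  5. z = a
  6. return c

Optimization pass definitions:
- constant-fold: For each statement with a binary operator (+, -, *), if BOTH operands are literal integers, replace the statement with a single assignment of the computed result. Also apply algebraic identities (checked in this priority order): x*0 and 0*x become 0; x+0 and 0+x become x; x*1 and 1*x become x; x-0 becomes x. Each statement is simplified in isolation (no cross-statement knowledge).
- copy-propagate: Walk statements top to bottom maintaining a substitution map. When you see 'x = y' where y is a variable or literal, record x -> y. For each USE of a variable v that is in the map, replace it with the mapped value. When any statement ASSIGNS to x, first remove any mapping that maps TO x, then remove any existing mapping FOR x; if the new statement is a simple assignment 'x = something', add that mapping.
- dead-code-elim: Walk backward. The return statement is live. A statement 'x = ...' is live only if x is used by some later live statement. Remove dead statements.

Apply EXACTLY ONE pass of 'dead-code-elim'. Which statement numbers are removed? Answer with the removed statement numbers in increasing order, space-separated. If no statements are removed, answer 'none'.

Answer: 1 3 4 5

Derivation:
Backward liveness scan:
Stmt 1 'a = 5': DEAD (a not in live set [])
Stmt 2 'c = 2': KEEP (c is live); live-in = []
Stmt 3 'x = 2': DEAD (x not in live set ['c'])
Stmt 4 't = a': DEAD (t not in live set ['c'])
Stmt 5 'z = a': DEAD (z not in live set ['c'])
Stmt 6 'return c': KEEP (return); live-in = ['c']
Removed statement numbers: [1, 3, 4, 5]
Surviving IR:
  c = 2
  return c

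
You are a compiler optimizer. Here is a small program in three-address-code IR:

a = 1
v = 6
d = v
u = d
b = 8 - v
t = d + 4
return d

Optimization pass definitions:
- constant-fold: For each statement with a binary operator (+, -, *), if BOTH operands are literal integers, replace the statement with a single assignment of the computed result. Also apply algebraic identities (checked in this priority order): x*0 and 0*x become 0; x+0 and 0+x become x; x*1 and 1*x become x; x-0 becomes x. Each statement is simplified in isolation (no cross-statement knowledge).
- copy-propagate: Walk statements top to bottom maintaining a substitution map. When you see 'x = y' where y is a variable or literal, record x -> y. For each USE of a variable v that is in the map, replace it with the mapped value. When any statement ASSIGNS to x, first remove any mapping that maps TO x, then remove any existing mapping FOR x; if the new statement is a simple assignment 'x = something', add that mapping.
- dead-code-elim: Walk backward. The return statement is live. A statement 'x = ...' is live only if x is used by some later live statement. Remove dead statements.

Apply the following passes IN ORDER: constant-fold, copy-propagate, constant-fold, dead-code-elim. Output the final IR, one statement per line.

Answer: return 6

Derivation:
Initial IR:
  a = 1
  v = 6
  d = v
  u = d
  b = 8 - v
  t = d + 4
  return d
After constant-fold (7 stmts):
  a = 1
  v = 6
  d = v
  u = d
  b = 8 - v
  t = d + 4
  return d
After copy-propagate (7 stmts):
  a = 1
  v = 6
  d = 6
  u = 6
  b = 8 - 6
  t = 6 + 4
  return 6
After constant-fold (7 stmts):
  a = 1
  v = 6
  d = 6
  u = 6
  b = 2
  t = 10
  return 6
After dead-code-elim (1 stmts):
  return 6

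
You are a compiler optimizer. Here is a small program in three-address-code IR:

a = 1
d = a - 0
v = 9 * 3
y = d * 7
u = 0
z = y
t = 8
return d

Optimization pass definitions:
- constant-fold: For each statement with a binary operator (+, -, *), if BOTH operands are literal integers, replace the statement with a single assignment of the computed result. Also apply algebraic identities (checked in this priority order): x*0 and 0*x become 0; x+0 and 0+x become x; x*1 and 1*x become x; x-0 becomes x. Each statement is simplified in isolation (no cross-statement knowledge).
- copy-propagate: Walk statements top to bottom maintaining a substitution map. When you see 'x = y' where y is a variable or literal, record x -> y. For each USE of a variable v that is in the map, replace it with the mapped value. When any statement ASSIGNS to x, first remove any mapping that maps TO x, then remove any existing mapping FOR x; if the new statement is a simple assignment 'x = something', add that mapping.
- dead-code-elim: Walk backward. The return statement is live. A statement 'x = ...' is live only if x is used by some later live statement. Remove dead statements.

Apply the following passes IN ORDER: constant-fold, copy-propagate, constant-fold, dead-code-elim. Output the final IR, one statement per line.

Initial IR:
  a = 1
  d = a - 0
  v = 9 * 3
  y = d * 7
  u = 0
  z = y
  t = 8
  return d
After constant-fold (8 stmts):
  a = 1
  d = a
  v = 27
  y = d * 7
  u = 0
  z = y
  t = 8
  return d
After copy-propagate (8 stmts):
  a = 1
  d = 1
  v = 27
  y = 1 * 7
  u = 0
  z = y
  t = 8
  return 1
After constant-fold (8 stmts):
  a = 1
  d = 1
  v = 27
  y = 7
  u = 0
  z = y
  t = 8
  return 1
After dead-code-elim (1 stmts):
  return 1

Answer: return 1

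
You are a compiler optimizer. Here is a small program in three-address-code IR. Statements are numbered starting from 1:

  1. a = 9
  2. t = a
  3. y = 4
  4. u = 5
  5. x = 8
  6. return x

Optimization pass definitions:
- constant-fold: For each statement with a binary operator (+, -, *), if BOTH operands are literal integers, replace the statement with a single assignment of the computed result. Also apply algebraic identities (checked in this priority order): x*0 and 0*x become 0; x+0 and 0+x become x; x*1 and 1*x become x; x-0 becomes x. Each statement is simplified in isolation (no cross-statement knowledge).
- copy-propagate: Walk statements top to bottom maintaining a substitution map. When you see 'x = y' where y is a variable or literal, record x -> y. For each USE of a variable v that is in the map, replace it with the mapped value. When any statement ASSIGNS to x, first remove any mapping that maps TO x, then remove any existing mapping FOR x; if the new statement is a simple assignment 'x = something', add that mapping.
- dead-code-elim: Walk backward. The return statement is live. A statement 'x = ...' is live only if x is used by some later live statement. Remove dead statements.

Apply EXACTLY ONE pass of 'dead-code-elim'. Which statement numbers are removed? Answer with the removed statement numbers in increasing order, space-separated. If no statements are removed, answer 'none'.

Answer: 1 2 3 4

Derivation:
Backward liveness scan:
Stmt 1 'a = 9': DEAD (a not in live set [])
Stmt 2 't = a': DEAD (t not in live set [])
Stmt 3 'y = 4': DEAD (y not in live set [])
Stmt 4 'u = 5': DEAD (u not in live set [])
Stmt 5 'x = 8': KEEP (x is live); live-in = []
Stmt 6 'return x': KEEP (return); live-in = ['x']
Removed statement numbers: [1, 2, 3, 4]
Surviving IR:
  x = 8
  return x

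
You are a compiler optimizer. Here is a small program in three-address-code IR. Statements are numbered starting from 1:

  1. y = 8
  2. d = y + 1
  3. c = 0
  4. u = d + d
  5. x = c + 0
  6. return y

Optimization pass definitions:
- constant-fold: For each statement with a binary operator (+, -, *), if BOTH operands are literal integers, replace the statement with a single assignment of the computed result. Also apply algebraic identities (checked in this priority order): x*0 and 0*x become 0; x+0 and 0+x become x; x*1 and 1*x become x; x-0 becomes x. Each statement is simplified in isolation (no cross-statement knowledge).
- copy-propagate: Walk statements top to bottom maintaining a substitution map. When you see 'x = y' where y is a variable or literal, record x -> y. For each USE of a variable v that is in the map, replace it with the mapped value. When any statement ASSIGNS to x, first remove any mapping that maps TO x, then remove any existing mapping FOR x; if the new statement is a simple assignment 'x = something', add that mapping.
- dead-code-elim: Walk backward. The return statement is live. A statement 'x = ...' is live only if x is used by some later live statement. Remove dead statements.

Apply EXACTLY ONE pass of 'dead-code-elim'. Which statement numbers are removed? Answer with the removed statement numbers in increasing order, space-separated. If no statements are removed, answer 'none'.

Backward liveness scan:
Stmt 1 'y = 8': KEEP (y is live); live-in = []
Stmt 2 'd = y + 1': DEAD (d not in live set ['y'])
Stmt 3 'c = 0': DEAD (c not in live set ['y'])
Stmt 4 'u = d + d': DEAD (u not in live set ['y'])
Stmt 5 'x = c + 0': DEAD (x not in live set ['y'])
Stmt 6 'return y': KEEP (return); live-in = ['y']
Removed statement numbers: [2, 3, 4, 5]
Surviving IR:
  y = 8
  return y

Answer: 2 3 4 5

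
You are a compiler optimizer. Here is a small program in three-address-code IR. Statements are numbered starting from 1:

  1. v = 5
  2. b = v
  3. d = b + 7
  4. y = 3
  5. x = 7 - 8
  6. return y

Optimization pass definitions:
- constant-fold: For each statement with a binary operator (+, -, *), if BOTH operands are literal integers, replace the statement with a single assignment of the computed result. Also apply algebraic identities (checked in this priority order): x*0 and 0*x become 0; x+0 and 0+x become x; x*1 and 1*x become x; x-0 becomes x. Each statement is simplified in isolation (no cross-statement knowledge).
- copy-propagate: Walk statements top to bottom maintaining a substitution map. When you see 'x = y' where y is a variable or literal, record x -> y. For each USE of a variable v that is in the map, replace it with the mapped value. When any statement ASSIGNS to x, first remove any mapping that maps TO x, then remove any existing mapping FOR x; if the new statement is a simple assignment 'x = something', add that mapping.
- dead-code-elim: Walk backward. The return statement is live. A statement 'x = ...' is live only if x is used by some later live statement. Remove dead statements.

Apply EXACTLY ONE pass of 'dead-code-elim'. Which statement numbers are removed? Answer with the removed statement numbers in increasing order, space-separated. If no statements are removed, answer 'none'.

Backward liveness scan:
Stmt 1 'v = 5': DEAD (v not in live set [])
Stmt 2 'b = v': DEAD (b not in live set [])
Stmt 3 'd = b + 7': DEAD (d not in live set [])
Stmt 4 'y = 3': KEEP (y is live); live-in = []
Stmt 5 'x = 7 - 8': DEAD (x not in live set ['y'])
Stmt 6 'return y': KEEP (return); live-in = ['y']
Removed statement numbers: [1, 2, 3, 5]
Surviving IR:
  y = 3
  return y

Answer: 1 2 3 5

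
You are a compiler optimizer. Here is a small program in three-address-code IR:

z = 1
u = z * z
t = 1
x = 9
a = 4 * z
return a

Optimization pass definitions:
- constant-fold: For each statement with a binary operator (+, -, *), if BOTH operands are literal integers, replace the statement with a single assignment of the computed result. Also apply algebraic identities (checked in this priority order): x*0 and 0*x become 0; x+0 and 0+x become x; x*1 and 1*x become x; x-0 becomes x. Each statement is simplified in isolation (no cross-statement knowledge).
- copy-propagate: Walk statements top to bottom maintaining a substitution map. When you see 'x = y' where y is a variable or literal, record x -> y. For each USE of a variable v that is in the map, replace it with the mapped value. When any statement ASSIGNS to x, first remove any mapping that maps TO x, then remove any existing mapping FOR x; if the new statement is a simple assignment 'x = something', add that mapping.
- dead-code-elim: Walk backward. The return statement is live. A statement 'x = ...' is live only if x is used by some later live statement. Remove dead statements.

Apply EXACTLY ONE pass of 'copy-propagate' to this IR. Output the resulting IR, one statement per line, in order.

Applying copy-propagate statement-by-statement:
  [1] z = 1  (unchanged)
  [2] u = z * z  -> u = 1 * 1
  [3] t = 1  (unchanged)
  [4] x = 9  (unchanged)
  [5] a = 4 * z  -> a = 4 * 1
  [6] return a  (unchanged)
Result (6 stmts):
  z = 1
  u = 1 * 1
  t = 1
  x = 9
  a = 4 * 1
  return a

Answer: z = 1
u = 1 * 1
t = 1
x = 9
a = 4 * 1
return a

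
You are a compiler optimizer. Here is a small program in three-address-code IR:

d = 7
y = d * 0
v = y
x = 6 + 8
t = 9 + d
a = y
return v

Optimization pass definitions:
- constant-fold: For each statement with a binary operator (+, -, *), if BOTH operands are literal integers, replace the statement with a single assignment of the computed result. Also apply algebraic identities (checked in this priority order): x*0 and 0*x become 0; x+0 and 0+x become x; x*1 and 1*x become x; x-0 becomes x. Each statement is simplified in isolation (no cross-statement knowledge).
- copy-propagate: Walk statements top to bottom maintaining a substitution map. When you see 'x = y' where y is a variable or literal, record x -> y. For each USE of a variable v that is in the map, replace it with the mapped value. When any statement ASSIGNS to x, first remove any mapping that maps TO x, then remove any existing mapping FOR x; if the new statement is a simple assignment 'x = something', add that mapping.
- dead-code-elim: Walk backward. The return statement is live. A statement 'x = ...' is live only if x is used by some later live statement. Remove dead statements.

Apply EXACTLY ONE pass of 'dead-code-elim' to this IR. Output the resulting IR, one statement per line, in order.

Answer: d = 7
y = d * 0
v = y
return v

Derivation:
Applying dead-code-elim statement-by-statement:
  [7] return v  -> KEEP (return); live=['v']
  [6] a = y  -> DEAD (a not live)
  [5] t = 9 + d  -> DEAD (t not live)
  [4] x = 6 + 8  -> DEAD (x not live)
  [3] v = y  -> KEEP; live=['y']
  [2] y = d * 0  -> KEEP; live=['d']
  [1] d = 7  -> KEEP; live=[]
Result (4 stmts):
  d = 7
  y = d * 0
  v = y
  return v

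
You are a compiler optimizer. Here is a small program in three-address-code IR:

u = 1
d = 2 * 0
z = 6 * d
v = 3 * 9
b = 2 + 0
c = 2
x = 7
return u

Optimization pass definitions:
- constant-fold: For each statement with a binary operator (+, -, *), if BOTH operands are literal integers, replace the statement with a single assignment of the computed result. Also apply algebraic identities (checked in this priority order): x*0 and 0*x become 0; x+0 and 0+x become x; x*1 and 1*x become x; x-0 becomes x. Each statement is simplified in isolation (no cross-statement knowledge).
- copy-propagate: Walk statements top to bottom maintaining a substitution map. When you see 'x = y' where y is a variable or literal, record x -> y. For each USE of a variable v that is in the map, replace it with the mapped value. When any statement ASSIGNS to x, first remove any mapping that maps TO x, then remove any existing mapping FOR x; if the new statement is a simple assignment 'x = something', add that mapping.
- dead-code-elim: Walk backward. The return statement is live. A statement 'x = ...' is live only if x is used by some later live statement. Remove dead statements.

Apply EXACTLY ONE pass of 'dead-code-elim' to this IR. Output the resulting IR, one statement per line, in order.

Applying dead-code-elim statement-by-statement:
  [8] return u  -> KEEP (return); live=['u']
  [7] x = 7  -> DEAD (x not live)
  [6] c = 2  -> DEAD (c not live)
  [5] b = 2 + 0  -> DEAD (b not live)
  [4] v = 3 * 9  -> DEAD (v not live)
  [3] z = 6 * d  -> DEAD (z not live)
  [2] d = 2 * 0  -> DEAD (d not live)
  [1] u = 1  -> KEEP; live=[]
Result (2 stmts):
  u = 1
  return u

Answer: u = 1
return u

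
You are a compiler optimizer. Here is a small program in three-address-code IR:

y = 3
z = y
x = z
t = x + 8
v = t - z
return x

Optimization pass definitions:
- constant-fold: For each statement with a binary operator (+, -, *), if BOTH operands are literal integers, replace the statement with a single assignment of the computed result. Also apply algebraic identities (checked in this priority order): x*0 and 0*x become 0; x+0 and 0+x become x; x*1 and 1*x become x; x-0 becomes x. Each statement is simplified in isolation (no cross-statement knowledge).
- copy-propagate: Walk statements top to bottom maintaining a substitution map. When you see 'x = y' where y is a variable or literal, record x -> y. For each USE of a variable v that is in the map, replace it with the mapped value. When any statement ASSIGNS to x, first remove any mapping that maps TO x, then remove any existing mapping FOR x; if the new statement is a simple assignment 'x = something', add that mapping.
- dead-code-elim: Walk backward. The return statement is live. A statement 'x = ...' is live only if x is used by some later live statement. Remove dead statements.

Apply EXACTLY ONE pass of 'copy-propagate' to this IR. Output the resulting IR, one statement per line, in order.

Answer: y = 3
z = 3
x = 3
t = 3 + 8
v = t - 3
return 3

Derivation:
Applying copy-propagate statement-by-statement:
  [1] y = 3  (unchanged)
  [2] z = y  -> z = 3
  [3] x = z  -> x = 3
  [4] t = x + 8  -> t = 3 + 8
  [5] v = t - z  -> v = t - 3
  [6] return x  -> return 3
Result (6 stmts):
  y = 3
  z = 3
  x = 3
  t = 3 + 8
  v = t - 3
  return 3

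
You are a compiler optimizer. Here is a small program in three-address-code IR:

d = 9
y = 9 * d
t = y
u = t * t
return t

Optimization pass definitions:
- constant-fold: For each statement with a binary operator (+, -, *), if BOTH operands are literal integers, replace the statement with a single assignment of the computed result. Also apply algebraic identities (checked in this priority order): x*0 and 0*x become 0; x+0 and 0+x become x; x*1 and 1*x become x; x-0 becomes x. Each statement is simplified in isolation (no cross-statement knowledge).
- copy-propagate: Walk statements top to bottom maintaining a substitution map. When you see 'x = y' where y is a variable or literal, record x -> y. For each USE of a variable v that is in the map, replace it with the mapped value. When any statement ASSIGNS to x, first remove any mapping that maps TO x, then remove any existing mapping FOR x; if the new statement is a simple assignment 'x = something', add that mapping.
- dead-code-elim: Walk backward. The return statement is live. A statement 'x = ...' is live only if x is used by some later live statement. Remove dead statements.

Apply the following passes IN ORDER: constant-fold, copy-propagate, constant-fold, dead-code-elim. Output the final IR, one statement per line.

Answer: y = 81
return y

Derivation:
Initial IR:
  d = 9
  y = 9 * d
  t = y
  u = t * t
  return t
After constant-fold (5 stmts):
  d = 9
  y = 9 * d
  t = y
  u = t * t
  return t
After copy-propagate (5 stmts):
  d = 9
  y = 9 * 9
  t = y
  u = y * y
  return y
After constant-fold (5 stmts):
  d = 9
  y = 81
  t = y
  u = y * y
  return y
After dead-code-elim (2 stmts):
  y = 81
  return y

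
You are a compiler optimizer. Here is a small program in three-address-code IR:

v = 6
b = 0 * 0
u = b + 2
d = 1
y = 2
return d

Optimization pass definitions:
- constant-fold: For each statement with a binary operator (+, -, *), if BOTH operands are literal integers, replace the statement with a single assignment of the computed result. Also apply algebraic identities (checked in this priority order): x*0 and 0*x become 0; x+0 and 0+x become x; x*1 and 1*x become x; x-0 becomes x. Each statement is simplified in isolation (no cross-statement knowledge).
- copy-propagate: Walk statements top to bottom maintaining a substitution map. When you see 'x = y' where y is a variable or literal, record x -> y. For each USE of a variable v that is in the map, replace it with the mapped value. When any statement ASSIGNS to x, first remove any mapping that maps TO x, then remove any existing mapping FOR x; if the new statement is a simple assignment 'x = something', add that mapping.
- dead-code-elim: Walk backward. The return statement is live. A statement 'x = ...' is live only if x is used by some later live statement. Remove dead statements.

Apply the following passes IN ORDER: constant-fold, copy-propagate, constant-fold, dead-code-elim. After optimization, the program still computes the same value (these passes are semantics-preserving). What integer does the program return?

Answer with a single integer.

Answer: 1

Derivation:
Initial IR:
  v = 6
  b = 0 * 0
  u = b + 2
  d = 1
  y = 2
  return d
After constant-fold (6 stmts):
  v = 6
  b = 0
  u = b + 2
  d = 1
  y = 2
  return d
After copy-propagate (6 stmts):
  v = 6
  b = 0
  u = 0 + 2
  d = 1
  y = 2
  return 1
After constant-fold (6 stmts):
  v = 6
  b = 0
  u = 2
  d = 1
  y = 2
  return 1
After dead-code-elim (1 stmts):
  return 1
Evaluate:
  v = 6  =>  v = 6
  b = 0 * 0  =>  b = 0
  u = b + 2  =>  u = 2
  d = 1  =>  d = 1
  y = 2  =>  y = 2
  return d = 1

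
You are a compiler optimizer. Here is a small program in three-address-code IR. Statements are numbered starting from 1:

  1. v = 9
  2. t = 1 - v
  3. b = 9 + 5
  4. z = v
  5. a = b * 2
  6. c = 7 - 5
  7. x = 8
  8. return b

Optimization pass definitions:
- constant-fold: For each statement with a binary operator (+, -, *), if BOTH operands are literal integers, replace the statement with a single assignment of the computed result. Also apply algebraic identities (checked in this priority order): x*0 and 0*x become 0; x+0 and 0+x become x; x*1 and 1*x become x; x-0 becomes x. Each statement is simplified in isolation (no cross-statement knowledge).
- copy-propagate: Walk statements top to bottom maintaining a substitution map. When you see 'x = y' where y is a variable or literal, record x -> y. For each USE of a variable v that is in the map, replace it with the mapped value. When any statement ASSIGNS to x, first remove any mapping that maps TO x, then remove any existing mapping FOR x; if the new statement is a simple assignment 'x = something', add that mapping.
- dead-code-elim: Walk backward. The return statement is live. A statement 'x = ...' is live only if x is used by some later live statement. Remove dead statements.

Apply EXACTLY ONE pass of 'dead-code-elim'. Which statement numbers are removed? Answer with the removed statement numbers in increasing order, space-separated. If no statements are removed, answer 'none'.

Backward liveness scan:
Stmt 1 'v = 9': DEAD (v not in live set [])
Stmt 2 't = 1 - v': DEAD (t not in live set [])
Stmt 3 'b = 9 + 5': KEEP (b is live); live-in = []
Stmt 4 'z = v': DEAD (z not in live set ['b'])
Stmt 5 'a = b * 2': DEAD (a not in live set ['b'])
Stmt 6 'c = 7 - 5': DEAD (c not in live set ['b'])
Stmt 7 'x = 8': DEAD (x not in live set ['b'])
Stmt 8 'return b': KEEP (return); live-in = ['b']
Removed statement numbers: [1, 2, 4, 5, 6, 7]
Surviving IR:
  b = 9 + 5
  return b

Answer: 1 2 4 5 6 7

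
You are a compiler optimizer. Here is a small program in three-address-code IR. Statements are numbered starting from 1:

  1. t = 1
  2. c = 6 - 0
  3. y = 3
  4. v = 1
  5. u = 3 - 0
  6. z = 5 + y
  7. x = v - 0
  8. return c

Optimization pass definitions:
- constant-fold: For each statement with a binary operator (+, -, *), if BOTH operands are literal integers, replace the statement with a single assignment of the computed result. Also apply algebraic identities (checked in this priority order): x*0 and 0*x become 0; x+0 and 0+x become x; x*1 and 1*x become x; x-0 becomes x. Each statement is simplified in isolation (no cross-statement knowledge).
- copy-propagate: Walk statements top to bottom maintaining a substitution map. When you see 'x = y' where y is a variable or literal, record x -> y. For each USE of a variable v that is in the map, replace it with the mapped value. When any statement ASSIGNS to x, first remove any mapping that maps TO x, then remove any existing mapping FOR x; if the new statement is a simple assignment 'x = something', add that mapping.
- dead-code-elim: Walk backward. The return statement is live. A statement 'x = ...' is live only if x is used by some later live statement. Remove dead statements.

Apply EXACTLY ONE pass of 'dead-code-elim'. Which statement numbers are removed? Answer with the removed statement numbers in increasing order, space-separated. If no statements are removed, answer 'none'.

Backward liveness scan:
Stmt 1 't = 1': DEAD (t not in live set [])
Stmt 2 'c = 6 - 0': KEEP (c is live); live-in = []
Stmt 3 'y = 3': DEAD (y not in live set ['c'])
Stmt 4 'v = 1': DEAD (v not in live set ['c'])
Stmt 5 'u = 3 - 0': DEAD (u not in live set ['c'])
Stmt 6 'z = 5 + y': DEAD (z not in live set ['c'])
Stmt 7 'x = v - 0': DEAD (x not in live set ['c'])
Stmt 8 'return c': KEEP (return); live-in = ['c']
Removed statement numbers: [1, 3, 4, 5, 6, 7]
Surviving IR:
  c = 6 - 0
  return c

Answer: 1 3 4 5 6 7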